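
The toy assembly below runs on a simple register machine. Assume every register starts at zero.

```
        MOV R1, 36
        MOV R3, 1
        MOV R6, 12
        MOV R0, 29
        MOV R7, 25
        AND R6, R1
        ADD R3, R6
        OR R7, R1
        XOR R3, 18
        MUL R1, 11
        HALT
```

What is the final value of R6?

4

MOV R1, 36 → R1=36
MOV R3, 1 → R3=1
MOV R6, 12 → R6=12
MOV R0, 29 → R0=29
MOV R7, 25 → R7=25
AND R6, R1 → R6=12&36=4
ADD R3, R6 → R3=1+4=5
OR R7, R1 → R7=25|36=61
XOR R3, 18 → R3=5^18=23
MUL R1, 11 → R1=36*11=396
halt.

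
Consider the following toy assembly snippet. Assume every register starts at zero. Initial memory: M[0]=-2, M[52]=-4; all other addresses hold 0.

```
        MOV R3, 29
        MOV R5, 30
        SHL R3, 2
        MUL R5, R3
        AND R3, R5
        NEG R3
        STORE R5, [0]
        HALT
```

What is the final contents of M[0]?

R3=29
R5=30
R3=29<<2=116
R5=30*116=3480
R3=116&3480=16
R3=-(16)=-16
STORE R5, [0] → M[0]=3480
halt.

3480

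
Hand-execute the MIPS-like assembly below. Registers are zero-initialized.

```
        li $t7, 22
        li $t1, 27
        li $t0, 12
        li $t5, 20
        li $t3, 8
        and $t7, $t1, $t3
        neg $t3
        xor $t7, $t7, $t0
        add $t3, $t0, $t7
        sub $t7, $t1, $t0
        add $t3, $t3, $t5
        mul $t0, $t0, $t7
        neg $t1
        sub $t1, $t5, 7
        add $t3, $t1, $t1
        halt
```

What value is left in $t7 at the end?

15

$t7=22
$t1=27
$t0=12
$t5=20
$t3=8
$t7=27&8=8
$t3=-(8)=-8
$t7=8^12=4
$t3=12+4=16
$t7=27-12=15
$t3=16+20=36
$t0=12*15=180
$t1=-(27)=-27
$t1=20-7=13
$t3=13+13=26
halt.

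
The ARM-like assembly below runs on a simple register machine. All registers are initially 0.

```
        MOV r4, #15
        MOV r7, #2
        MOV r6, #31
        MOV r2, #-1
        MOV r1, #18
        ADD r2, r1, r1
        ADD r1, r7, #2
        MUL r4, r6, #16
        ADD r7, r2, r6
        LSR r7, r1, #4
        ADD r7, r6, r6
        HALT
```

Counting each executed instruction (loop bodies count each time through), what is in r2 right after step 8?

36

after MOV r4, #15: r4=15
after MOV r7, #2: r7=2
after MOV r6, #31: r6=31
after MOV r2, #-1: r2=-1
after MOV r1, #18: r1=18
after ADD r2, r1, r1: r2=18+18=36
after ADD r1, r7, #2: r1=2+2=4
after MUL r4, r6, #16: r4=31*16=496
After step 8: r2 = 36.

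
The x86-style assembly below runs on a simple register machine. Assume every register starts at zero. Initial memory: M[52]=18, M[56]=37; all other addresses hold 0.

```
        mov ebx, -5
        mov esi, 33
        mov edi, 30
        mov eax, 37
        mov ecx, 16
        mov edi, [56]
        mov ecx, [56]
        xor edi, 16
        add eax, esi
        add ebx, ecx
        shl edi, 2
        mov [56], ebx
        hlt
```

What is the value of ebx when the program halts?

after mov ebx, -5: ebx=-5
after mov esi, 33: esi=33
after mov edi, 30: edi=30
after mov eax, 37: eax=37
after mov ecx, 16: ecx=16
after mov edi, [56]: edi=M[56]=37
after mov ecx, [56]: ecx=M[56]=37
after xor edi, 16: edi=37^16=53
after add eax, esi: eax=37+33=70
after add ebx, ecx: ebx=(-5)+37=32
after shl edi, 2: edi=53<<2=212
mov [56], ebx → M[56]=32
halt.

32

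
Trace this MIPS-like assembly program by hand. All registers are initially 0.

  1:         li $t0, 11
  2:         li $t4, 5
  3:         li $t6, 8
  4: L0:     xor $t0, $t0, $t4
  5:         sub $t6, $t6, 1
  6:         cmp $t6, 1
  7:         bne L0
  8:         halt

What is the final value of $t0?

14

li $t0, 11 → $t0=11
li $t4, 5 → $t4=5
li $t6, 8 → $t6=8
xor $t0, $t0, $t4 → $t0=11^5=14
sub $t6, $t6, 1 → $t6=8-1=7
cmp $t6, 1  (cmp 7,1)
bne L0: taken
xor $t0, $t0, $t4 → $t0=14^5=11
sub $t6, $t6, 1 → $t6=7-1=6
cmp $t6, 1  (cmp 6,1)
bne L0: taken
xor $t0, $t0, $t4 → $t0=11^5=14
sub $t6, $t6, 1 → $t6=6-1=5
cmp $t6, 1  (cmp 5,1)
bne L0: taken
xor $t0, $t0, $t4 → $t0=14^5=11
sub $t6, $t6, 1 → $t6=5-1=4
cmp $t6, 1  (cmp 4,1)
bne L0: taken
xor $t0, $t0, $t4 → $t0=11^5=14
sub $t6, $t6, 1 → $t6=4-1=3
cmp $t6, 1  (cmp 3,1)
bne L0: taken
xor $t0, $t0, $t4 → $t0=14^5=11
sub $t6, $t6, 1 → $t6=3-1=2
cmp $t6, 1  (cmp 2,1)
bne L0: taken
xor $t0, $t0, $t4 → $t0=11^5=14
sub $t6, $t6, 1 → $t6=2-1=1
cmp $t6, 1  (cmp 1,1)
bne L0: not taken
halt.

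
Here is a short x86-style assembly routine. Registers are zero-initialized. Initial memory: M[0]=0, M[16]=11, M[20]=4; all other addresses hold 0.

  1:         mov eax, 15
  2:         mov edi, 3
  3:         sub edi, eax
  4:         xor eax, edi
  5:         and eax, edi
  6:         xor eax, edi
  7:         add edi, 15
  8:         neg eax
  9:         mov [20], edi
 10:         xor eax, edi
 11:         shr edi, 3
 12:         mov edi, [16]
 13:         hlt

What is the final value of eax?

eax=15
edi=3
edi=3-15=-12
eax=15^(-12)=-5
eax=(-5)&(-12)=-16
eax=(-16)^(-12)=4
edi=(-12)+15=3
eax=-(4)=-4
mov [20], edi → M[20]=3
eax=(-4)^3=-1
edi=3>>3=0
edi=M[16]=11
halt.

-1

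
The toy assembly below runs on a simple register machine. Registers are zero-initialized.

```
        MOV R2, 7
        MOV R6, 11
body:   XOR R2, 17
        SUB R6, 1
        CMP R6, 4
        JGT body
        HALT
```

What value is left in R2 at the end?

22

MOV R2, 7 → R2=7
MOV R6, 11 → R6=11
XOR R2, 17 → R2=7^17=22
SUB R6, 1 → R6=11-1=10
CMP R6, 4  (cmp 10,4)
JGT body: taken
XOR R2, 17 → R2=22^17=7
SUB R6, 1 → R6=10-1=9
CMP R6, 4  (cmp 9,4)
JGT body: taken
XOR R2, 17 → R2=7^17=22
SUB R6, 1 → R6=9-1=8
CMP R6, 4  (cmp 8,4)
JGT body: taken
XOR R2, 17 → R2=22^17=7
SUB R6, 1 → R6=8-1=7
CMP R6, 4  (cmp 7,4)
JGT body: taken
XOR R2, 17 → R2=7^17=22
SUB R6, 1 → R6=7-1=6
CMP R6, 4  (cmp 6,4)
JGT body: taken
XOR R2, 17 → R2=22^17=7
SUB R6, 1 → R6=6-1=5
CMP R6, 4  (cmp 5,4)
JGT body: taken
XOR R2, 17 → R2=7^17=22
SUB R6, 1 → R6=5-1=4
CMP R6, 4  (cmp 4,4)
JGT body: not taken
halt.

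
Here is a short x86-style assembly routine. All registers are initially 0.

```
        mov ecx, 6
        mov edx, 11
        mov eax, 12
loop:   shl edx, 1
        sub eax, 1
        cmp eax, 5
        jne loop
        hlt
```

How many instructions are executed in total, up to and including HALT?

32

mov ecx, 6 → ecx=6
mov edx, 11 → edx=11
mov eax, 12 → eax=12
shl edx, 1 → edx=11<<1=22
sub eax, 1 → eax=12-1=11
cmp eax, 5  (cmp 11,5)
jne loop: taken
shl edx, 1 → edx=22<<1=44
sub eax, 1 → eax=11-1=10
cmp eax, 5  (cmp 10,5)
jne loop: taken
shl edx, 1 → edx=44<<1=88
sub eax, 1 → eax=10-1=9
cmp eax, 5  (cmp 9,5)
jne loop: taken
shl edx, 1 → edx=88<<1=176
sub eax, 1 → eax=9-1=8
cmp eax, 5  (cmp 8,5)
jne loop: taken
shl edx, 1 → edx=176<<1=352
sub eax, 1 → eax=8-1=7
cmp eax, 5  (cmp 7,5)
jne loop: taken
shl edx, 1 → edx=352<<1=704
sub eax, 1 → eax=7-1=6
cmp eax, 5  (cmp 6,5)
jne loop: taken
shl edx, 1 → edx=704<<1=1408
sub eax, 1 → eax=6-1=5
cmp eax, 5  (cmp 5,5)
jne loop: not taken
halt.
Total executed instructions: 32.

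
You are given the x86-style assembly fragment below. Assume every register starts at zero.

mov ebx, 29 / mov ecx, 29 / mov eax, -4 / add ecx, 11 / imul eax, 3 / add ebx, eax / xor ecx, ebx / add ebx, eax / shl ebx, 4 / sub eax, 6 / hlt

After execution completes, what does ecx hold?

after mov ebx, 29: ebx=29
after mov ecx, 29: ecx=29
after mov eax, -4: eax=-4
after add ecx, 11: ecx=29+11=40
after imul eax, 3: eax=(-4)*3=-12
after add ebx, eax: ebx=29+(-12)=17
after xor ecx, ebx: ecx=40^17=57
after add ebx, eax: ebx=17+(-12)=5
after shl ebx, 4: ebx=5<<4=80
after sub eax, 6: eax=(-12)-6=-18
halt.

57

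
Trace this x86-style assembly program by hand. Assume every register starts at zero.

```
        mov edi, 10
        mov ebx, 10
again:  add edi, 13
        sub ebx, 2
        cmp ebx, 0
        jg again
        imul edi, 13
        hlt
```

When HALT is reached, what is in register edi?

975

mov edi, 10 → edi=10
mov ebx, 10 → ebx=10
add edi, 13 → edi=10+13=23
sub ebx, 2 → ebx=10-2=8
cmp ebx, 0  (cmp 8,0)
jg again: taken
add edi, 13 → edi=23+13=36
sub ebx, 2 → ebx=8-2=6
cmp ebx, 0  (cmp 6,0)
jg again: taken
add edi, 13 → edi=36+13=49
sub ebx, 2 → ebx=6-2=4
cmp ebx, 0  (cmp 4,0)
jg again: taken
add edi, 13 → edi=49+13=62
sub ebx, 2 → ebx=4-2=2
cmp ebx, 0  (cmp 2,0)
jg again: taken
add edi, 13 → edi=62+13=75
sub ebx, 2 → ebx=2-2=0
cmp ebx, 0  (cmp 0,0)
jg again: not taken
imul edi, 13 → edi=75*13=975
halt.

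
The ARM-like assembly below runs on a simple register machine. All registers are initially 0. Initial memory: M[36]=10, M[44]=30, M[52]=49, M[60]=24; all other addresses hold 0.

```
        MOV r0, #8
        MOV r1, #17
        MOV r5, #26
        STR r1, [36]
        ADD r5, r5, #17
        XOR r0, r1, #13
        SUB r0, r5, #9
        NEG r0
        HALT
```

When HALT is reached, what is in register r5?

43

MOV r0, #8 → r0=8
MOV r1, #17 → r1=17
MOV r5, #26 → r5=26
STR r1, [36] → M[36]=17
ADD r5, r5, #17 → r5=26+17=43
XOR r0, r1, #13 → r0=17^13=28
SUB r0, r5, #9 → r0=43-9=34
NEG r0 → r0=-(34)=-34
halt.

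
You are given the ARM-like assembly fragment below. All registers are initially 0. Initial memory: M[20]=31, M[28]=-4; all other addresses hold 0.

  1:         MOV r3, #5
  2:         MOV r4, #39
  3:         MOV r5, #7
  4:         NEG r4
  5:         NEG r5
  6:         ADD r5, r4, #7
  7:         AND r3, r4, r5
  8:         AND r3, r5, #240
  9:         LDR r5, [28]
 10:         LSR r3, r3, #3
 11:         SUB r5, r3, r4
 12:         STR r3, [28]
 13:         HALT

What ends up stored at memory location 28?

r3=5
r4=39
r5=7
r4=-(39)=-39
r5=-(7)=-7
r5=(-39)+7=-32
r3=(-39)&(-32)=-64
r3=(-32)&240=224
r5=M[28]=-4
r3=224>>3=28
r5=28-(-39)=67
STR r3, [28] → M[28]=28
halt.

28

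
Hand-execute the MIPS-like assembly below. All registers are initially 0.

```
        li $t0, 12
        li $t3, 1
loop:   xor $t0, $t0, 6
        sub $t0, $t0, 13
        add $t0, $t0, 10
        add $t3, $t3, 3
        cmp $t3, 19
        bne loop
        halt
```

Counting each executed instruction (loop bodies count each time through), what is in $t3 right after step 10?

4

$t0=12
$t3=1
$t0=12^6=10
$t0=10-13=-3
$t0=(-3)+10=7
$t3=1+3=4
cmp $t3, 19  (cmp 4,19)
bne loop: taken
$t0=7^6=1
$t0=1-13=-12
After step 10: $t3 = 4.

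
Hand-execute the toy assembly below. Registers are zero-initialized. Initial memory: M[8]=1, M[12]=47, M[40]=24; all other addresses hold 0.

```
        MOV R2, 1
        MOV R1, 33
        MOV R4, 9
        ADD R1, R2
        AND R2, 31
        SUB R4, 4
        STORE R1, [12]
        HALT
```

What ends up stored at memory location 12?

34

R2=1
R1=33
R4=9
R1=33+1=34
R2=1&31=1
R4=9-4=5
STORE R1, [12] → M[12]=34
halt.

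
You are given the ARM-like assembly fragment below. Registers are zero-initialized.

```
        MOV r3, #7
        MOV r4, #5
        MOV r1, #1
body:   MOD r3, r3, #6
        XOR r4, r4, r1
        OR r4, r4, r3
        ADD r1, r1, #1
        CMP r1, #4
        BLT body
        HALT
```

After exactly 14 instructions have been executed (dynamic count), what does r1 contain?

after MOV r3, #7: r3=7
after MOV r4, #5: r4=5
after MOV r1, #1: r1=1
after MOD r3, r3, #6: r3=7%6=1
after XOR r4, r4, r1: r4=5^1=4
after OR r4, r4, r3: r4=4|1=5
after ADD r1, r1, #1: r1=1+1=2
CMP r1, #4  (cmp 2,4)
BLT body: taken
after MOD r3, r3, #6: r3=1%6=1
after XOR r4, r4, r1: r4=5^2=7
after OR r4, r4, r3: r4=7|1=7
after ADD r1, r1, #1: r1=2+1=3
CMP r1, #4  (cmp 3,4)
After step 14: r1 = 3.

3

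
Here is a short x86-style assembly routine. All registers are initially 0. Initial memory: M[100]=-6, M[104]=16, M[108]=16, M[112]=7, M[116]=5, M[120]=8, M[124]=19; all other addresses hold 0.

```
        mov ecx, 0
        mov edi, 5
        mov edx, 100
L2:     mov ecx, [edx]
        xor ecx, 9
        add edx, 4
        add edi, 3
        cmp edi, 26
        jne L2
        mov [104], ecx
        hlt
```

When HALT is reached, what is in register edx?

128

after mov ecx, 0: ecx=0
after mov edi, 5: edi=5
after mov edx, 100: edx=100
after mov ecx, [edx]: ecx=M[100]=-6
after xor ecx, 9: ecx=(-6)^9=-13
after add edx, 4: edx=100+4=104
after add edi, 3: edi=5+3=8
cmp edi, 26  (cmp 8,26)
jne L2: taken
after mov ecx, [edx]: ecx=M[104]=16
after xor ecx, 9: ecx=16^9=25
after add edx, 4: edx=104+4=108
after add edi, 3: edi=8+3=11
cmp edi, 26  (cmp 11,26)
jne L2: taken
after mov ecx, [edx]: ecx=M[108]=16
after xor ecx, 9: ecx=16^9=25
after add edx, 4: edx=108+4=112
after add edi, 3: edi=11+3=14
cmp edi, 26  (cmp 14,26)
jne L2: taken
after mov ecx, [edx]: ecx=M[112]=7
after xor ecx, 9: ecx=7^9=14
after add edx, 4: edx=112+4=116
after add edi, 3: edi=14+3=17
cmp edi, 26  (cmp 17,26)
jne L2: taken
after mov ecx, [edx]: ecx=M[116]=5
after xor ecx, 9: ecx=5^9=12
after add edx, 4: edx=116+4=120
after add edi, 3: edi=17+3=20
cmp edi, 26  (cmp 20,26)
jne L2: taken
after mov ecx, [edx]: ecx=M[120]=8
after xor ecx, 9: ecx=8^9=1
after add edx, 4: edx=120+4=124
after add edi, 3: edi=20+3=23
cmp edi, 26  (cmp 23,26)
jne L2: taken
after mov ecx, [edx]: ecx=M[124]=19
after xor ecx, 9: ecx=19^9=26
after add edx, 4: edx=124+4=128
after add edi, 3: edi=23+3=26
cmp edi, 26  (cmp 26,26)
jne L2: not taken
mov [104], ecx → M[104]=26
halt.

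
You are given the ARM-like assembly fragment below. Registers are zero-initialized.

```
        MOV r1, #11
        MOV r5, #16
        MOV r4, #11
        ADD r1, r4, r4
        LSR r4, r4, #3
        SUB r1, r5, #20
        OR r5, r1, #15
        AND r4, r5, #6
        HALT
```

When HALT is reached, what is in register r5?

-1

r1=11
r5=16
r4=11
r1=11+11=22
r4=11>>3=1
r1=16-20=-4
r5=(-4)|15=-1
r4=(-1)&6=6
halt.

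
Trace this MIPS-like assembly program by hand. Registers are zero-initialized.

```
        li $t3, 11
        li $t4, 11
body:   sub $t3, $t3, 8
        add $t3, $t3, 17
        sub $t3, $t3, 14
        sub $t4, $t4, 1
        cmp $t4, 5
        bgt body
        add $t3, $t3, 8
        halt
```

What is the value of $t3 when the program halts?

li $t3, 11 → $t3=11
li $t4, 11 → $t4=11
sub $t3, $t3, 8 → $t3=11-8=3
add $t3, $t3, 17 → $t3=3+17=20
sub $t3, $t3, 14 → $t3=20-14=6
sub $t4, $t4, 1 → $t4=11-1=10
cmp $t4, 5  (cmp 10,5)
bgt body: taken
sub $t3, $t3, 8 → $t3=6-8=-2
add $t3, $t3, 17 → $t3=(-2)+17=15
sub $t3, $t3, 14 → $t3=15-14=1
sub $t4, $t4, 1 → $t4=10-1=9
cmp $t4, 5  (cmp 9,5)
bgt body: taken
sub $t3, $t3, 8 → $t3=1-8=-7
add $t3, $t3, 17 → $t3=(-7)+17=10
sub $t3, $t3, 14 → $t3=10-14=-4
sub $t4, $t4, 1 → $t4=9-1=8
cmp $t4, 5  (cmp 8,5)
bgt body: taken
sub $t3, $t3, 8 → $t3=(-4)-8=-12
add $t3, $t3, 17 → $t3=(-12)+17=5
sub $t3, $t3, 14 → $t3=5-14=-9
sub $t4, $t4, 1 → $t4=8-1=7
cmp $t4, 5  (cmp 7,5)
bgt body: taken
sub $t3, $t3, 8 → $t3=(-9)-8=-17
add $t3, $t3, 17 → $t3=(-17)+17=0
sub $t3, $t3, 14 → $t3=0-14=-14
sub $t4, $t4, 1 → $t4=7-1=6
cmp $t4, 5  (cmp 6,5)
bgt body: taken
sub $t3, $t3, 8 → $t3=(-14)-8=-22
add $t3, $t3, 17 → $t3=(-22)+17=-5
sub $t3, $t3, 14 → $t3=(-5)-14=-19
sub $t4, $t4, 1 → $t4=6-1=5
cmp $t4, 5  (cmp 5,5)
bgt body: not taken
add $t3, $t3, 8 → $t3=(-19)+8=-11
halt.

-11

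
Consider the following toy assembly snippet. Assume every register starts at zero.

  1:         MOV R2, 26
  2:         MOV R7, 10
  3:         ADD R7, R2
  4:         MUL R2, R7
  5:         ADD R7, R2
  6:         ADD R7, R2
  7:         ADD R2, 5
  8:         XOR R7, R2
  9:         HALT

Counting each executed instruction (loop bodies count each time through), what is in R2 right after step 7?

R2=26
R7=10
R7=10+26=36
R2=26*36=936
R7=36+936=972
R7=972+936=1908
R2=936+5=941
After step 7: R2 = 941.

941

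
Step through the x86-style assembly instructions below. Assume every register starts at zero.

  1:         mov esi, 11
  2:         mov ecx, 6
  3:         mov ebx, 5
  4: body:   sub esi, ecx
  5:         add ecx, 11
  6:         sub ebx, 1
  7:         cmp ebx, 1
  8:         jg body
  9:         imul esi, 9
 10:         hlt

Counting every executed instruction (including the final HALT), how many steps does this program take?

25

esi=11
ecx=6
ebx=5
esi=11-6=5
ecx=6+11=17
ebx=5-1=4
cmp ebx, 1  (cmp 4,1)
jg body: taken
esi=5-17=-12
ecx=17+11=28
ebx=4-1=3
cmp ebx, 1  (cmp 3,1)
jg body: taken
esi=(-12)-28=-40
ecx=28+11=39
ebx=3-1=2
cmp ebx, 1  (cmp 2,1)
jg body: taken
esi=(-40)-39=-79
ecx=39+11=50
ebx=2-1=1
cmp ebx, 1  (cmp 1,1)
jg body: not taken
esi=(-79)*9=-711
halt.
Total executed instructions: 25.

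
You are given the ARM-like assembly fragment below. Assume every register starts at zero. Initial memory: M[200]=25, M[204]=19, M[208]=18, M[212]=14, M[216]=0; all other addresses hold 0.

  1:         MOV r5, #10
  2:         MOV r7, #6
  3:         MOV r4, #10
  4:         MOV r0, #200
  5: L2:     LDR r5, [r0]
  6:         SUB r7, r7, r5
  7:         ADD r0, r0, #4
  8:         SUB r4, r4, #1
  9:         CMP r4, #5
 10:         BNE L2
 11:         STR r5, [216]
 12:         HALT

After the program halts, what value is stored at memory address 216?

0

after MOV r5, #10: r5=10
after MOV r7, #6: r7=6
after MOV r4, #10: r4=10
after MOV r0, #200: r0=200
after LDR r5, [r0]: r5=M[200]=25
after SUB r7, r7, r5: r7=6-25=-19
after ADD r0, r0, #4: r0=200+4=204
after SUB r4, r4, #1: r4=10-1=9
CMP r4, #5  (cmp 9,5)
BNE L2: taken
after LDR r5, [r0]: r5=M[204]=19
after SUB r7, r7, r5: r7=(-19)-19=-38
after ADD r0, r0, #4: r0=204+4=208
after SUB r4, r4, #1: r4=9-1=8
CMP r4, #5  (cmp 8,5)
BNE L2: taken
after LDR r5, [r0]: r5=M[208]=18
after SUB r7, r7, r5: r7=(-38)-18=-56
after ADD r0, r0, #4: r0=208+4=212
after SUB r4, r4, #1: r4=8-1=7
CMP r4, #5  (cmp 7,5)
BNE L2: taken
after LDR r5, [r0]: r5=M[212]=14
after SUB r7, r7, r5: r7=(-56)-14=-70
after ADD r0, r0, #4: r0=212+4=216
after SUB r4, r4, #1: r4=7-1=6
CMP r4, #5  (cmp 6,5)
BNE L2: taken
after LDR r5, [r0]: r5=M[216]=0
after SUB r7, r7, r5: r7=(-70)-0=-70
after ADD r0, r0, #4: r0=216+4=220
after SUB r4, r4, #1: r4=6-1=5
CMP r4, #5  (cmp 5,5)
BNE L2: not taken
STR r5, [216] → M[216]=0
halt.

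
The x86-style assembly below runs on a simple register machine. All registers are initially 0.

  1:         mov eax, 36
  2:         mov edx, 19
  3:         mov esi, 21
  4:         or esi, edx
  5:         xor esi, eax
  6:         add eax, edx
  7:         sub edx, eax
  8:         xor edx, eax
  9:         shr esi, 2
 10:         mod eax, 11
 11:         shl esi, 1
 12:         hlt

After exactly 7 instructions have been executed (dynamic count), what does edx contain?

-36

mov eax, 36 → eax=36
mov edx, 19 → edx=19
mov esi, 21 → esi=21
or esi, edx → esi=21|19=23
xor esi, eax → esi=23^36=51
add eax, edx → eax=36+19=55
sub edx, eax → edx=19-55=-36
After step 7: edx = -36.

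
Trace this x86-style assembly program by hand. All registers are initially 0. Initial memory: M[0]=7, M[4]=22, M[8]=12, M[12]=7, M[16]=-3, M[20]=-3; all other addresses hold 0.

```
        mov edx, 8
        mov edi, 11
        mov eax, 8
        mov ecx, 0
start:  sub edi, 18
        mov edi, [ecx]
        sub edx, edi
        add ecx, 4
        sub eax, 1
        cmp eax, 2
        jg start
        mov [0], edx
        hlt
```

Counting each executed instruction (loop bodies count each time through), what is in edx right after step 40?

-37

after mov edx, 8: edx=8
after mov edi, 11: edi=11
after mov eax, 8: eax=8
after mov ecx, 0: ecx=0
after sub edi, 18: edi=11-18=-7
after mov edi, [ecx]: edi=M[0]=7
after sub edx, edi: edx=8-7=1
after add ecx, 4: ecx=0+4=4
after sub eax, 1: eax=8-1=7
cmp eax, 2  (cmp 7,2)
jg start: taken
after sub edi, 18: edi=7-18=-11
after mov edi, [ecx]: edi=M[4]=22
after sub edx, edi: edx=1-22=-21
after add ecx, 4: ecx=4+4=8
after sub eax, 1: eax=7-1=6
cmp eax, 2  (cmp 6,2)
jg start: taken
after sub edi, 18: edi=22-18=4
after mov edi, [ecx]: edi=M[8]=12
after sub edx, edi: edx=(-21)-12=-33
after add ecx, 4: ecx=8+4=12
after sub eax, 1: eax=6-1=5
cmp eax, 2  (cmp 5,2)
jg start: taken
after sub edi, 18: edi=12-18=-6
after mov edi, [ecx]: edi=M[12]=7
after sub edx, edi: edx=(-33)-7=-40
after add ecx, 4: ecx=12+4=16
after sub eax, 1: eax=5-1=4
cmp eax, 2  (cmp 4,2)
jg start: taken
after sub edi, 18: edi=7-18=-11
after mov edi, [ecx]: edi=M[16]=-3
after sub edx, edi: edx=(-40)-(-3)=-37
after add ecx, 4: ecx=16+4=20
after sub eax, 1: eax=4-1=3
cmp eax, 2  (cmp 3,2)
jg start: taken
after sub edi, 18: edi=(-3)-18=-21
After step 40: edx = -37.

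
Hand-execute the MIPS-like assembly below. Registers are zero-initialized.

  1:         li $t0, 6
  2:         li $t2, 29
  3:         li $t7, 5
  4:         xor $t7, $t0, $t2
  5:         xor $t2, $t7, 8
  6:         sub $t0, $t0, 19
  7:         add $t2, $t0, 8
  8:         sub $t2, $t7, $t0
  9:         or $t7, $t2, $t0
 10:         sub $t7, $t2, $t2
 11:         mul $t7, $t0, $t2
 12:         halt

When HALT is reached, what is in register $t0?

-13

after li $t0, 6: $t0=6
after li $t2, 29: $t2=29
after li $t7, 5: $t7=5
after xor $t7, $t0, $t2: $t7=6^29=27
after xor $t2, $t7, 8: $t2=27^8=19
after sub $t0, $t0, 19: $t0=6-19=-13
after add $t2, $t0, 8: $t2=(-13)+8=-5
after sub $t2, $t7, $t0: $t2=27-(-13)=40
after or $t7, $t2, $t0: $t7=40|(-13)=-5
after sub $t7, $t2, $t2: $t7=40-40=0
after mul $t7, $t0, $t2: $t7=(-13)*40=-520
halt.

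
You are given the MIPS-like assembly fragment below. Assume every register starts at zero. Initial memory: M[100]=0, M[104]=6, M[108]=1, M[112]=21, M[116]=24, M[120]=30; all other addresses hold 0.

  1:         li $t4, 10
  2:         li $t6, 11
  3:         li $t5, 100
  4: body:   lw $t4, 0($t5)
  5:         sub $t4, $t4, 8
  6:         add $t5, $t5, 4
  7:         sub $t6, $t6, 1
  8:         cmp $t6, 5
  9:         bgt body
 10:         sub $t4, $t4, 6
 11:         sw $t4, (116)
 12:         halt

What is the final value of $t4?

li $t4, 10 → $t4=10
li $t6, 11 → $t6=11
li $t5, 100 → $t5=100
lw $t4, 0($t5) → $t4=M[100]=0
sub $t4, $t4, 8 → $t4=0-8=-8
add $t5, $t5, 4 → $t5=100+4=104
sub $t6, $t6, 1 → $t6=11-1=10
cmp $t6, 5  (cmp 10,5)
bgt body: taken
lw $t4, 0($t5) → $t4=M[104]=6
sub $t4, $t4, 8 → $t4=6-8=-2
add $t5, $t5, 4 → $t5=104+4=108
sub $t6, $t6, 1 → $t6=10-1=9
cmp $t6, 5  (cmp 9,5)
bgt body: taken
lw $t4, 0($t5) → $t4=M[108]=1
sub $t4, $t4, 8 → $t4=1-8=-7
add $t5, $t5, 4 → $t5=108+4=112
sub $t6, $t6, 1 → $t6=9-1=8
cmp $t6, 5  (cmp 8,5)
bgt body: taken
lw $t4, 0($t5) → $t4=M[112]=21
sub $t4, $t4, 8 → $t4=21-8=13
add $t5, $t5, 4 → $t5=112+4=116
sub $t6, $t6, 1 → $t6=8-1=7
cmp $t6, 5  (cmp 7,5)
bgt body: taken
lw $t4, 0($t5) → $t4=M[116]=24
sub $t4, $t4, 8 → $t4=24-8=16
add $t5, $t5, 4 → $t5=116+4=120
sub $t6, $t6, 1 → $t6=7-1=6
cmp $t6, 5  (cmp 6,5)
bgt body: taken
lw $t4, 0($t5) → $t4=M[120]=30
sub $t4, $t4, 8 → $t4=30-8=22
add $t5, $t5, 4 → $t5=120+4=124
sub $t6, $t6, 1 → $t6=6-1=5
cmp $t6, 5  (cmp 5,5)
bgt body: not taken
sub $t4, $t4, 6 → $t4=22-6=16
sw $t4, (116) → M[116]=16
halt.

16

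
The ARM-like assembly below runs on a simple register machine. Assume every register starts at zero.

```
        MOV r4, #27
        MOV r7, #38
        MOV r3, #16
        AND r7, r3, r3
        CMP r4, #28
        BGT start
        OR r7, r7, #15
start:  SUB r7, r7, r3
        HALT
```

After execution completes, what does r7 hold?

15

after MOV r4, #27: r4=27
after MOV r7, #38: r7=38
after MOV r3, #16: r3=16
after AND r7, r3, r3: r7=16&16=16
CMP r4, #28  (cmp 27,28)
BGT start: not taken
after OR r7, r7, #15: r7=16|15=31
after SUB r7, r7, r3: r7=31-16=15
halt.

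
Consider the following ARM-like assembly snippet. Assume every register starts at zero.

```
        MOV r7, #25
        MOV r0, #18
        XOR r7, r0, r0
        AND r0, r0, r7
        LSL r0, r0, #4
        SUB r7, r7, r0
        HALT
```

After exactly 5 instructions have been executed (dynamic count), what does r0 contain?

0

MOV r7, #25 → r7=25
MOV r0, #18 → r0=18
XOR r7, r0, r0 → r7=18^18=0
AND r0, r0, r7 → r0=18&0=0
LSL r0, r0, #4 → r0=0<<4=0
After step 5: r0 = 0.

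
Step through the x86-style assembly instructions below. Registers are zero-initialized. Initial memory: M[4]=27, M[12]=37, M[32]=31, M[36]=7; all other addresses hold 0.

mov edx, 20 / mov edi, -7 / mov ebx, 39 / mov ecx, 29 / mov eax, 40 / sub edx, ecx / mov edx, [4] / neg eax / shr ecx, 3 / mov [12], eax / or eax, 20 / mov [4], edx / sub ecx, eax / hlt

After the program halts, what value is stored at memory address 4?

mov edx, 20 → edx=20
mov edi, -7 → edi=-7
mov ebx, 39 → ebx=39
mov ecx, 29 → ecx=29
mov eax, 40 → eax=40
sub edx, ecx → edx=20-29=-9
mov edx, [4] → edx=M[4]=27
neg eax → eax=-(40)=-40
shr ecx, 3 → ecx=29>>3=3
mov [12], eax → M[12]=-40
or eax, 20 → eax=(-40)|20=-36
mov [4], edx → M[4]=27
sub ecx, eax → ecx=3-(-36)=39
halt.

27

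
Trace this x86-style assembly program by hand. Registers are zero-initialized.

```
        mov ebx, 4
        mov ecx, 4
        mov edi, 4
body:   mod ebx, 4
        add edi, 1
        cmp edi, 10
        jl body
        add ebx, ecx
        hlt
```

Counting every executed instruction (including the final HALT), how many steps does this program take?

29

ebx=4
ecx=4
edi=4
ebx=4%4=0
edi=4+1=5
cmp edi, 10  (cmp 5,10)
jl body: taken
ebx=0%4=0
edi=5+1=6
cmp edi, 10  (cmp 6,10)
jl body: taken
ebx=0%4=0
edi=6+1=7
cmp edi, 10  (cmp 7,10)
jl body: taken
ebx=0%4=0
edi=7+1=8
cmp edi, 10  (cmp 8,10)
jl body: taken
ebx=0%4=0
edi=8+1=9
cmp edi, 10  (cmp 9,10)
jl body: taken
ebx=0%4=0
edi=9+1=10
cmp edi, 10  (cmp 10,10)
jl body: not taken
ebx=0+4=4
halt.
Total executed instructions: 29.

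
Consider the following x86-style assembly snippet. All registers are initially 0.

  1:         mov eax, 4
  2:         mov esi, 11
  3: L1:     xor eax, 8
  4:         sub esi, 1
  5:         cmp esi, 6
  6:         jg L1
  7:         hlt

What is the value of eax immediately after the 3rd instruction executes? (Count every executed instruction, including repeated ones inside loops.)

12

mov eax, 4 → eax=4
mov esi, 11 → esi=11
xor eax, 8 → eax=4^8=12
After step 3: eax = 12.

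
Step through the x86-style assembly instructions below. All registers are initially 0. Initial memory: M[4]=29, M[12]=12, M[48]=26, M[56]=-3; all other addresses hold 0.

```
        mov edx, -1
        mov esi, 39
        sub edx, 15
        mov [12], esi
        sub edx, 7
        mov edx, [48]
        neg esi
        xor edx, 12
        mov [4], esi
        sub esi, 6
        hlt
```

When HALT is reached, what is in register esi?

-45

edx=-1
esi=39
edx=(-1)-15=-16
mov [12], esi → M[12]=39
edx=(-16)-7=-23
edx=M[48]=26
esi=-(39)=-39
edx=26^12=22
mov [4], esi → M[4]=-39
esi=(-39)-6=-45
halt.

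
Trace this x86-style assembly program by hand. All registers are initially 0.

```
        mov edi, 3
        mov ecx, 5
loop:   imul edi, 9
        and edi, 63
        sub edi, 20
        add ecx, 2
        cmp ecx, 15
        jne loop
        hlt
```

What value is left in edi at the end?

edi=3
ecx=5
edi=3*9=27
edi=27&63=27
edi=27-20=7
ecx=5+2=7
cmp ecx, 15  (cmp 7,15)
jne loop: taken
edi=7*9=63
edi=63&63=63
edi=63-20=43
ecx=7+2=9
cmp ecx, 15  (cmp 9,15)
jne loop: taken
edi=43*9=387
edi=387&63=3
edi=3-20=-17
ecx=9+2=11
cmp ecx, 15  (cmp 11,15)
jne loop: taken
edi=(-17)*9=-153
edi=(-153)&63=39
edi=39-20=19
ecx=11+2=13
cmp ecx, 15  (cmp 13,15)
jne loop: taken
edi=19*9=171
edi=171&63=43
edi=43-20=23
ecx=13+2=15
cmp ecx, 15  (cmp 15,15)
jne loop: not taken
halt.

23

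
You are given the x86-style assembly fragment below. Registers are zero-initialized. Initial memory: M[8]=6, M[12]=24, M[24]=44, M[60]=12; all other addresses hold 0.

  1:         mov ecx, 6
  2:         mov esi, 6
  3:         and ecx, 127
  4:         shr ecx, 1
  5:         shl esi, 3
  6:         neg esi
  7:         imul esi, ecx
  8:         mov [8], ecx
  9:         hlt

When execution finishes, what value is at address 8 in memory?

3

mov ecx, 6 → ecx=6
mov esi, 6 → esi=6
and ecx, 127 → ecx=6&127=6
shr ecx, 1 → ecx=6>>1=3
shl esi, 3 → esi=6<<3=48
neg esi → esi=-(48)=-48
imul esi, ecx → esi=(-48)*3=-144
mov [8], ecx → M[8]=3
halt.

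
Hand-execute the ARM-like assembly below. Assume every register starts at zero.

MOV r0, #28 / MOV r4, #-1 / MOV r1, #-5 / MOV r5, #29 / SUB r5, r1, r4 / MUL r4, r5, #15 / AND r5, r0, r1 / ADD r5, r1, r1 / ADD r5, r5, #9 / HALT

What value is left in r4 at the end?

after MOV r0, #28: r0=28
after MOV r4, #-1: r4=-1
after MOV r1, #-5: r1=-5
after MOV r5, #29: r5=29
after SUB r5, r1, r4: r5=(-5)-(-1)=-4
after MUL r4, r5, #15: r4=(-4)*15=-60
after AND r5, r0, r1: r5=28&(-5)=24
after ADD r5, r1, r1: r5=(-5)+(-5)=-10
after ADD r5, r5, #9: r5=(-10)+9=-1
halt.

-60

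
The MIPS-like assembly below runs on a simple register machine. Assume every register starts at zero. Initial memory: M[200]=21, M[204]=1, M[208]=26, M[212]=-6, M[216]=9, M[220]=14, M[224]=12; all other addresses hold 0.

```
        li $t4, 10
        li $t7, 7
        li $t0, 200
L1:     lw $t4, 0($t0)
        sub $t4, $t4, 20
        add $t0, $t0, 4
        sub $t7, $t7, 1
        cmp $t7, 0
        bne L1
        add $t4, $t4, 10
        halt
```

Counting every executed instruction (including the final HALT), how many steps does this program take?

47

li $t4, 10 → $t4=10
li $t7, 7 → $t7=7
li $t0, 200 → $t0=200
lw $t4, 0($t0) → $t4=M[200]=21
sub $t4, $t4, 20 → $t4=21-20=1
add $t0, $t0, 4 → $t0=200+4=204
sub $t7, $t7, 1 → $t7=7-1=6
cmp $t7, 0  (cmp 6,0)
bne L1: taken
lw $t4, 0($t0) → $t4=M[204]=1
sub $t4, $t4, 20 → $t4=1-20=-19
add $t0, $t0, 4 → $t0=204+4=208
sub $t7, $t7, 1 → $t7=6-1=5
cmp $t7, 0  (cmp 5,0)
bne L1: taken
lw $t4, 0($t0) → $t4=M[208]=26
sub $t4, $t4, 20 → $t4=26-20=6
add $t0, $t0, 4 → $t0=208+4=212
sub $t7, $t7, 1 → $t7=5-1=4
cmp $t7, 0  (cmp 4,0)
bne L1: taken
lw $t4, 0($t0) → $t4=M[212]=-6
sub $t4, $t4, 20 → $t4=(-6)-20=-26
add $t0, $t0, 4 → $t0=212+4=216
sub $t7, $t7, 1 → $t7=4-1=3
cmp $t7, 0  (cmp 3,0)
bne L1: taken
lw $t4, 0($t0) → $t4=M[216]=9
sub $t4, $t4, 20 → $t4=9-20=-11
add $t0, $t0, 4 → $t0=216+4=220
sub $t7, $t7, 1 → $t7=3-1=2
cmp $t7, 0  (cmp 2,0)
bne L1: taken
lw $t4, 0($t0) → $t4=M[220]=14
sub $t4, $t4, 20 → $t4=14-20=-6
add $t0, $t0, 4 → $t0=220+4=224
sub $t7, $t7, 1 → $t7=2-1=1
cmp $t7, 0  (cmp 1,0)
bne L1: taken
lw $t4, 0($t0) → $t4=M[224]=12
sub $t4, $t4, 20 → $t4=12-20=-8
add $t0, $t0, 4 → $t0=224+4=228
sub $t7, $t7, 1 → $t7=1-1=0
cmp $t7, 0  (cmp 0,0)
bne L1: not taken
add $t4, $t4, 10 → $t4=(-8)+10=2
halt.
Total executed instructions: 47.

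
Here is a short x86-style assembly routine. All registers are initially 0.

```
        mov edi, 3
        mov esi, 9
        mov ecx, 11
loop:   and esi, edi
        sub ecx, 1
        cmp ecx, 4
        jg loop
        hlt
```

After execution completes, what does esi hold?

edi=3
esi=9
ecx=11
esi=9&3=1
ecx=11-1=10
cmp ecx, 4  (cmp 10,4)
jg loop: taken
esi=1&3=1
ecx=10-1=9
cmp ecx, 4  (cmp 9,4)
jg loop: taken
esi=1&3=1
ecx=9-1=8
cmp ecx, 4  (cmp 8,4)
jg loop: taken
esi=1&3=1
ecx=8-1=7
cmp ecx, 4  (cmp 7,4)
jg loop: taken
esi=1&3=1
ecx=7-1=6
cmp ecx, 4  (cmp 6,4)
jg loop: taken
esi=1&3=1
ecx=6-1=5
cmp ecx, 4  (cmp 5,4)
jg loop: taken
esi=1&3=1
ecx=5-1=4
cmp ecx, 4  (cmp 4,4)
jg loop: not taken
halt.

1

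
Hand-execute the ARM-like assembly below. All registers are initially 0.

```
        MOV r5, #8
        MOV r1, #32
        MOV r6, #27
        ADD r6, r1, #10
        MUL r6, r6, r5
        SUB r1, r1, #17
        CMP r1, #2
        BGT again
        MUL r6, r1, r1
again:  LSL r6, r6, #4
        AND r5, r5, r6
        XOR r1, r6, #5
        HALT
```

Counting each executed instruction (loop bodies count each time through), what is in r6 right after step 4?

42

after MOV r5, #8: r5=8
after MOV r1, #32: r1=32
after MOV r6, #27: r6=27
after ADD r6, r1, #10: r6=32+10=42
After step 4: r6 = 42.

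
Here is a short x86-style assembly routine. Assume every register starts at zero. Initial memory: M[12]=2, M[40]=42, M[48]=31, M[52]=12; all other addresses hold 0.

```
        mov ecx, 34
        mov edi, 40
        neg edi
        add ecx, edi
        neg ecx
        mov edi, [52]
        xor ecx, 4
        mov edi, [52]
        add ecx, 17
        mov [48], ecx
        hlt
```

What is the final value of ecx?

after mov ecx, 34: ecx=34
after mov edi, 40: edi=40
after neg edi: edi=-(40)=-40
after add ecx, edi: ecx=34+(-40)=-6
after neg ecx: ecx=-(-6)=6
after mov edi, [52]: edi=M[52]=12
after xor ecx, 4: ecx=6^4=2
after mov edi, [52]: edi=M[52]=12
after add ecx, 17: ecx=2+17=19
mov [48], ecx → M[48]=19
halt.

19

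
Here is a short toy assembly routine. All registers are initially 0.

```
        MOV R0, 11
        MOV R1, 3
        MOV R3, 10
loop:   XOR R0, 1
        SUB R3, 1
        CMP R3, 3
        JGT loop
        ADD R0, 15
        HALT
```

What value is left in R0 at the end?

25

R0=11
R1=3
R3=10
R0=11^1=10
R3=10-1=9
CMP R3, 3  (cmp 9,3)
JGT loop: taken
R0=10^1=11
R3=9-1=8
CMP R3, 3  (cmp 8,3)
JGT loop: taken
R0=11^1=10
R3=8-1=7
CMP R3, 3  (cmp 7,3)
JGT loop: taken
R0=10^1=11
R3=7-1=6
CMP R3, 3  (cmp 6,3)
JGT loop: taken
R0=11^1=10
R3=6-1=5
CMP R3, 3  (cmp 5,3)
JGT loop: taken
R0=10^1=11
R3=5-1=4
CMP R3, 3  (cmp 4,3)
JGT loop: taken
R0=11^1=10
R3=4-1=3
CMP R3, 3  (cmp 3,3)
JGT loop: not taken
R0=10+15=25
halt.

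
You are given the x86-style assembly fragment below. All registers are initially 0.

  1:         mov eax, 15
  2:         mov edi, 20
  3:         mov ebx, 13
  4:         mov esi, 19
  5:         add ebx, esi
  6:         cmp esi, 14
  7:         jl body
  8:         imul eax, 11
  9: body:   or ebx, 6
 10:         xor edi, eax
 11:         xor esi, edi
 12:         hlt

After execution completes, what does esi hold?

162

after mov eax, 15: eax=15
after mov edi, 20: edi=20
after mov ebx, 13: ebx=13
after mov esi, 19: esi=19
after add ebx, esi: ebx=13+19=32
cmp esi, 14  (cmp 19,14)
jl body: not taken
after imul eax, 11: eax=15*11=165
after or ebx, 6: ebx=32|6=38
after xor edi, eax: edi=20^165=177
after xor esi, edi: esi=19^177=162
halt.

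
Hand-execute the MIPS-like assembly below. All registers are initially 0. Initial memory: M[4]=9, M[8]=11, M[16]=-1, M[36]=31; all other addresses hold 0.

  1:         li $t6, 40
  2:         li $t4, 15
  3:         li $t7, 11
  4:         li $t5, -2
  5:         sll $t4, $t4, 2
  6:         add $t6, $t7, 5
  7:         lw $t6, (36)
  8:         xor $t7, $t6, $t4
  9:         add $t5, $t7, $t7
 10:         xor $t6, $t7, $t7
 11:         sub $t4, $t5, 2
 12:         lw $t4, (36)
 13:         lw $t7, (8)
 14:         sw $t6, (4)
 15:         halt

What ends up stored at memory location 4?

after li $t6, 40: $t6=40
after li $t4, 15: $t4=15
after li $t7, 11: $t7=11
after li $t5, -2: $t5=-2
after sll $t4, $t4, 2: $t4=15<<2=60
after add $t6, $t7, 5: $t6=11+5=16
after lw $t6, (36): $t6=M[36]=31
after xor $t7, $t6, $t4: $t7=31^60=35
after add $t5, $t7, $t7: $t5=35+35=70
after xor $t6, $t7, $t7: $t6=35^35=0
after sub $t4, $t5, 2: $t4=70-2=68
after lw $t4, (36): $t4=M[36]=31
after lw $t7, (8): $t7=M[8]=11
sw $t6, (4) → M[4]=0
halt.

0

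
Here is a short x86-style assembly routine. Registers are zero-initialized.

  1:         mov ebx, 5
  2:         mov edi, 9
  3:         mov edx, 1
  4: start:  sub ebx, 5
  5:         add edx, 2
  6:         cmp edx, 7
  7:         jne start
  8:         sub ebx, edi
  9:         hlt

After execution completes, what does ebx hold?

-19

mov ebx, 5 → ebx=5
mov edi, 9 → edi=9
mov edx, 1 → edx=1
sub ebx, 5 → ebx=5-5=0
add edx, 2 → edx=1+2=3
cmp edx, 7  (cmp 3,7)
jne start: taken
sub ebx, 5 → ebx=0-5=-5
add edx, 2 → edx=3+2=5
cmp edx, 7  (cmp 5,7)
jne start: taken
sub ebx, 5 → ebx=(-5)-5=-10
add edx, 2 → edx=5+2=7
cmp edx, 7  (cmp 7,7)
jne start: not taken
sub ebx, edi → ebx=(-10)-9=-19
halt.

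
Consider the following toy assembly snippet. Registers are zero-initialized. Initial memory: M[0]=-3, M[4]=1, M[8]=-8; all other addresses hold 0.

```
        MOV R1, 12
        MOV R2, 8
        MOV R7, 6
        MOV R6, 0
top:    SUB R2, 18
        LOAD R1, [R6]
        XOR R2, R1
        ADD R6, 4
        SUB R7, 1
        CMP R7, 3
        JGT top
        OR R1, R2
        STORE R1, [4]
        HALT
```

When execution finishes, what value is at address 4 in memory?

-2

MOV R1, 12 → R1=12
MOV R2, 8 → R2=8
MOV R7, 6 → R7=6
MOV R6, 0 → R6=0
SUB R2, 18 → R2=8-18=-10
LOAD R1, [R6] → R1=M[0]=-3
XOR R2, R1 → R2=(-10)^(-3)=11
ADD R6, 4 → R6=0+4=4
SUB R7, 1 → R7=6-1=5
CMP R7, 3  (cmp 5,3)
JGT top: taken
SUB R2, 18 → R2=11-18=-7
LOAD R1, [R6] → R1=M[4]=1
XOR R2, R1 → R2=(-7)^1=-8
ADD R6, 4 → R6=4+4=8
SUB R7, 1 → R7=5-1=4
CMP R7, 3  (cmp 4,3)
JGT top: taken
SUB R2, 18 → R2=(-8)-18=-26
LOAD R1, [R6] → R1=M[8]=-8
XOR R2, R1 → R2=(-26)^(-8)=30
ADD R6, 4 → R6=8+4=12
SUB R7, 1 → R7=4-1=3
CMP R7, 3  (cmp 3,3)
JGT top: not taken
OR R1, R2 → R1=(-8)|30=-2
STORE R1, [4] → M[4]=-2
halt.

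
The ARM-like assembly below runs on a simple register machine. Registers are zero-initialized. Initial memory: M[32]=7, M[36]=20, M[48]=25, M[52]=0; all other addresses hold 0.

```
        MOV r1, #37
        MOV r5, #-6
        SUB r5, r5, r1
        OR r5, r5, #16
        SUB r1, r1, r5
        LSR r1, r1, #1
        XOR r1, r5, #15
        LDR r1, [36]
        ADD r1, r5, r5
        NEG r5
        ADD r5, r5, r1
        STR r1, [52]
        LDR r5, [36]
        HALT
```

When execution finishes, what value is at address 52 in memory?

-86

r1=37
r5=-6
r5=(-6)-37=-43
r5=(-43)|16=-43
r1=37-(-43)=80
r1=80>>1=40
r1=(-43)^15=-38
r1=M[36]=20
r1=(-43)+(-43)=-86
r5=-(-43)=43
r5=43+(-86)=-43
STR r1, [52] → M[52]=-86
r5=M[36]=20
halt.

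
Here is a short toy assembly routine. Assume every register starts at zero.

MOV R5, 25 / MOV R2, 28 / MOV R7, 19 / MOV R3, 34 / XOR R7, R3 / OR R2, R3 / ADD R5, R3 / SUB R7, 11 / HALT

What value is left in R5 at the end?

59

after MOV R5, 25: R5=25
after MOV R2, 28: R2=28
after MOV R7, 19: R7=19
after MOV R3, 34: R3=34
after XOR R7, R3: R7=19^34=49
after OR R2, R3: R2=28|34=62
after ADD R5, R3: R5=25+34=59
after SUB R7, 11: R7=49-11=38
halt.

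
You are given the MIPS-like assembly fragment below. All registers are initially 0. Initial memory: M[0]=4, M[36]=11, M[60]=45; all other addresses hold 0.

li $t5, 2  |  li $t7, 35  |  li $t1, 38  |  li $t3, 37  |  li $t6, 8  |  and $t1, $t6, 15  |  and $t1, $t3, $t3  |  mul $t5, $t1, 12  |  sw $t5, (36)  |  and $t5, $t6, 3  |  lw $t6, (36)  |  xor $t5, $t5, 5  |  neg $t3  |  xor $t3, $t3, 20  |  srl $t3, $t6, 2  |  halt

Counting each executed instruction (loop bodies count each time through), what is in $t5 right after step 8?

444

$t5=2
$t7=35
$t1=38
$t3=37
$t6=8
$t1=8&15=8
$t1=37&37=37
$t5=37*12=444
After step 8: $t5 = 444.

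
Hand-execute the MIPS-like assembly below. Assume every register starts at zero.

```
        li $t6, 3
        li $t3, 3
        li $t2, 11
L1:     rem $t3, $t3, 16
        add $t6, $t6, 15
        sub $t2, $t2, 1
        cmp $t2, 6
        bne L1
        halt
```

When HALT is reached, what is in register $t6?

li $t6, 3 → $t6=3
li $t3, 3 → $t3=3
li $t2, 11 → $t2=11
rem $t3, $t3, 16 → $t3=3%16=3
add $t6, $t6, 15 → $t6=3+15=18
sub $t2, $t2, 1 → $t2=11-1=10
cmp $t2, 6  (cmp 10,6)
bne L1: taken
rem $t3, $t3, 16 → $t3=3%16=3
add $t6, $t6, 15 → $t6=18+15=33
sub $t2, $t2, 1 → $t2=10-1=9
cmp $t2, 6  (cmp 9,6)
bne L1: taken
rem $t3, $t3, 16 → $t3=3%16=3
add $t6, $t6, 15 → $t6=33+15=48
sub $t2, $t2, 1 → $t2=9-1=8
cmp $t2, 6  (cmp 8,6)
bne L1: taken
rem $t3, $t3, 16 → $t3=3%16=3
add $t6, $t6, 15 → $t6=48+15=63
sub $t2, $t2, 1 → $t2=8-1=7
cmp $t2, 6  (cmp 7,6)
bne L1: taken
rem $t3, $t3, 16 → $t3=3%16=3
add $t6, $t6, 15 → $t6=63+15=78
sub $t2, $t2, 1 → $t2=7-1=6
cmp $t2, 6  (cmp 6,6)
bne L1: not taken
halt.

78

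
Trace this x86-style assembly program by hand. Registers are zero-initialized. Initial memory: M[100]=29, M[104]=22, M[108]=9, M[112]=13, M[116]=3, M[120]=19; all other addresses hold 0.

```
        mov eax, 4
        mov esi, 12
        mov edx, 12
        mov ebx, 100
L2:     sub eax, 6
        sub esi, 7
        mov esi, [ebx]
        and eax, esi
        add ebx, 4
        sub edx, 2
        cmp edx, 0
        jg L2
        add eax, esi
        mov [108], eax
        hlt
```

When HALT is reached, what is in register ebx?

eax=4
esi=12
edx=12
ebx=100
eax=4-6=-2
esi=12-7=5
esi=M[100]=29
eax=(-2)&29=28
ebx=100+4=104
edx=12-2=10
cmp edx, 0  (cmp 10,0)
jg L2: taken
eax=28-6=22
esi=29-7=22
esi=M[104]=22
eax=22&22=22
ebx=104+4=108
edx=10-2=8
cmp edx, 0  (cmp 8,0)
jg L2: taken
eax=22-6=16
esi=22-7=15
esi=M[108]=9
eax=16&9=0
ebx=108+4=112
edx=8-2=6
cmp edx, 0  (cmp 6,0)
jg L2: taken
eax=0-6=-6
esi=9-7=2
esi=M[112]=13
eax=(-6)&13=8
ebx=112+4=116
edx=6-2=4
cmp edx, 0  (cmp 4,0)
jg L2: taken
eax=8-6=2
esi=13-7=6
esi=M[116]=3
eax=2&3=2
ebx=116+4=120
edx=4-2=2
cmp edx, 0  (cmp 2,0)
jg L2: taken
eax=2-6=-4
esi=3-7=-4
esi=M[120]=19
eax=(-4)&19=16
ebx=120+4=124
edx=2-2=0
cmp edx, 0  (cmp 0,0)
jg L2: not taken
eax=16+19=35
mov [108], eax → M[108]=35
halt.

124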